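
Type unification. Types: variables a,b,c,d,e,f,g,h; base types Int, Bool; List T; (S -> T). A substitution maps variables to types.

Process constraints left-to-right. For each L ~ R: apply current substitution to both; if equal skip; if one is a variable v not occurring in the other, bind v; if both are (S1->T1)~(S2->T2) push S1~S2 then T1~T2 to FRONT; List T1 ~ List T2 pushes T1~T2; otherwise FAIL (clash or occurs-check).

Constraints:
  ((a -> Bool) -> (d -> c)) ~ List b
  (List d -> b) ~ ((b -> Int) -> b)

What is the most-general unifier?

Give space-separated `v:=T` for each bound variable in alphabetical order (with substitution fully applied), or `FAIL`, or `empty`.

step 1: unify ((a -> Bool) -> (d -> c)) ~ List b  [subst: {-} | 1 pending]
  clash: ((a -> Bool) -> (d -> c)) vs List b

Answer: FAIL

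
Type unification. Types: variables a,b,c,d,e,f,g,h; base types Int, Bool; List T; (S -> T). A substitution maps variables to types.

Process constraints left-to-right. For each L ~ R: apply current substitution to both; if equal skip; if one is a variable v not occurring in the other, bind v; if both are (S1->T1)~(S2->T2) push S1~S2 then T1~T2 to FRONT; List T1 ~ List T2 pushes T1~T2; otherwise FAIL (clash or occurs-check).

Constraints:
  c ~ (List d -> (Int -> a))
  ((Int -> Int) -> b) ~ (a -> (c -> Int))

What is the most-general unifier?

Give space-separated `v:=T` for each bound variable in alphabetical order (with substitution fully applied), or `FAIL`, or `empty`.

step 1: unify c ~ (List d -> (Int -> a))  [subst: {-} | 1 pending]
  bind c := (List d -> (Int -> a))
step 2: unify ((Int -> Int) -> b) ~ (a -> ((List d -> (Int -> a)) -> Int))  [subst: {c:=(List d -> (Int -> a))} | 0 pending]
  -> decompose arrow: push (Int -> Int)~a, b~((List d -> (Int -> a)) -> Int)
step 3: unify (Int -> Int) ~ a  [subst: {c:=(List d -> (Int -> a))} | 1 pending]
  bind a := (Int -> Int)
step 4: unify b ~ ((List d -> (Int -> (Int -> Int))) -> Int)  [subst: {c:=(List d -> (Int -> a)), a:=(Int -> Int)} | 0 pending]
  bind b := ((List d -> (Int -> (Int -> Int))) -> Int)

Answer: a:=(Int -> Int) b:=((List d -> (Int -> (Int -> Int))) -> Int) c:=(List d -> (Int -> (Int -> Int)))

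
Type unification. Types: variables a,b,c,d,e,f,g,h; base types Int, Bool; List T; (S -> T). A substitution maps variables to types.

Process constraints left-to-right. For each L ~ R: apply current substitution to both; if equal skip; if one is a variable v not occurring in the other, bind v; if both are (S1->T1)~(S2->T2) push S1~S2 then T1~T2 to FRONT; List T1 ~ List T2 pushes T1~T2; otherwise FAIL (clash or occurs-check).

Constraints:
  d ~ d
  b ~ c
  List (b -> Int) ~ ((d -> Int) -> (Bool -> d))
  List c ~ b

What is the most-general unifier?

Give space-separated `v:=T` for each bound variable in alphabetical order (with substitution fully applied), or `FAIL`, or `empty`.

step 1: unify d ~ d  [subst: {-} | 3 pending]
  -> identical, skip
step 2: unify b ~ c  [subst: {-} | 2 pending]
  bind b := c
step 3: unify List (c -> Int) ~ ((d -> Int) -> (Bool -> d))  [subst: {b:=c} | 1 pending]
  clash: List (c -> Int) vs ((d -> Int) -> (Bool -> d))

Answer: FAIL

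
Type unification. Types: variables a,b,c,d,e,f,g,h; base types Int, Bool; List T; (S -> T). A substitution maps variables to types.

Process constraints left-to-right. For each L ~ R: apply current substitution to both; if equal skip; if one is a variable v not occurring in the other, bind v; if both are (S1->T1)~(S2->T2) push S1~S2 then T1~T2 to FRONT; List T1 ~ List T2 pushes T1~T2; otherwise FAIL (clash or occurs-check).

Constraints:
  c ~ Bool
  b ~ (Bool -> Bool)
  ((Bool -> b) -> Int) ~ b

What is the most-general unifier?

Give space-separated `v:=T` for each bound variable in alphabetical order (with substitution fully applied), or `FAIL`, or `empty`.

step 1: unify c ~ Bool  [subst: {-} | 2 pending]
  bind c := Bool
step 2: unify b ~ (Bool -> Bool)  [subst: {c:=Bool} | 1 pending]
  bind b := (Bool -> Bool)
step 3: unify ((Bool -> (Bool -> Bool)) -> Int) ~ (Bool -> Bool)  [subst: {c:=Bool, b:=(Bool -> Bool)} | 0 pending]
  -> decompose arrow: push (Bool -> (Bool -> Bool))~Bool, Int~Bool
step 4: unify (Bool -> (Bool -> Bool)) ~ Bool  [subst: {c:=Bool, b:=(Bool -> Bool)} | 1 pending]
  clash: (Bool -> (Bool -> Bool)) vs Bool

Answer: FAIL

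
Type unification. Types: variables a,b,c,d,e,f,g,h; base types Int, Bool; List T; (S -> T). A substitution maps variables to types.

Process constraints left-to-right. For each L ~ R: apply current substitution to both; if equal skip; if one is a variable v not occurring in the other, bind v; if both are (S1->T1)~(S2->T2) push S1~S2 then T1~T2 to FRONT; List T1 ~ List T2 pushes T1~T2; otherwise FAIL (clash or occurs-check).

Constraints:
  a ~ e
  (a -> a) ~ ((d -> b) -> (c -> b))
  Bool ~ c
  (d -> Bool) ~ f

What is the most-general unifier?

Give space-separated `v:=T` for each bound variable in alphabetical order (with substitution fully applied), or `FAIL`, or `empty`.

step 1: unify a ~ e  [subst: {-} | 3 pending]
  bind a := e
step 2: unify (e -> e) ~ ((d -> b) -> (c -> b))  [subst: {a:=e} | 2 pending]
  -> decompose arrow: push e~(d -> b), e~(c -> b)
step 3: unify e ~ (d -> b)  [subst: {a:=e} | 3 pending]
  bind e := (d -> b)
step 4: unify (d -> b) ~ (c -> b)  [subst: {a:=e, e:=(d -> b)} | 2 pending]
  -> decompose arrow: push d~c, b~b
step 5: unify d ~ c  [subst: {a:=e, e:=(d -> b)} | 3 pending]
  bind d := c
step 6: unify b ~ b  [subst: {a:=e, e:=(d -> b), d:=c} | 2 pending]
  -> identical, skip
step 7: unify Bool ~ c  [subst: {a:=e, e:=(d -> b), d:=c} | 1 pending]
  bind c := Bool
step 8: unify (Bool -> Bool) ~ f  [subst: {a:=e, e:=(d -> b), d:=c, c:=Bool} | 0 pending]
  bind f := (Bool -> Bool)

Answer: a:=(Bool -> b) c:=Bool d:=Bool e:=(Bool -> b) f:=(Bool -> Bool)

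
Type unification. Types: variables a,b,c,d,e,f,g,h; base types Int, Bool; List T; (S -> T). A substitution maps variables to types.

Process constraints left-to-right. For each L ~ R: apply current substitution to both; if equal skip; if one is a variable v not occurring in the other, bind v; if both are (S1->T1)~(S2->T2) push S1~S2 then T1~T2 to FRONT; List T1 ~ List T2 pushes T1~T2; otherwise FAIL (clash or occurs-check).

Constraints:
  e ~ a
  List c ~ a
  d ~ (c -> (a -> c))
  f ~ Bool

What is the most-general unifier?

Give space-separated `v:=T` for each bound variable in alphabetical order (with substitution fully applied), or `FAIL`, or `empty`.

Answer: a:=List c d:=(c -> (List c -> c)) e:=List c f:=Bool

Derivation:
step 1: unify e ~ a  [subst: {-} | 3 pending]
  bind e := a
step 2: unify List c ~ a  [subst: {e:=a} | 2 pending]
  bind a := List c
step 3: unify d ~ (c -> (List c -> c))  [subst: {e:=a, a:=List c} | 1 pending]
  bind d := (c -> (List c -> c))
step 4: unify f ~ Bool  [subst: {e:=a, a:=List c, d:=(c -> (List c -> c))} | 0 pending]
  bind f := Bool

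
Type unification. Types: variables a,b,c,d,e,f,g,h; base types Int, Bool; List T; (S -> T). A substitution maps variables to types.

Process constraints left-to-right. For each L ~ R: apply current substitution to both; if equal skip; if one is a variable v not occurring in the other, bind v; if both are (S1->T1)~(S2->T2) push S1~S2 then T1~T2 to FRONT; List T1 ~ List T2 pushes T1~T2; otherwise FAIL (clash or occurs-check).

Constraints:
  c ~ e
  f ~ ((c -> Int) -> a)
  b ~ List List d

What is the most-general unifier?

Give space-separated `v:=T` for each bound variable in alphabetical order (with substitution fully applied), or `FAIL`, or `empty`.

step 1: unify c ~ e  [subst: {-} | 2 pending]
  bind c := e
step 2: unify f ~ ((e -> Int) -> a)  [subst: {c:=e} | 1 pending]
  bind f := ((e -> Int) -> a)
step 3: unify b ~ List List d  [subst: {c:=e, f:=((e -> Int) -> a)} | 0 pending]
  bind b := List List d

Answer: b:=List List d c:=e f:=((e -> Int) -> a)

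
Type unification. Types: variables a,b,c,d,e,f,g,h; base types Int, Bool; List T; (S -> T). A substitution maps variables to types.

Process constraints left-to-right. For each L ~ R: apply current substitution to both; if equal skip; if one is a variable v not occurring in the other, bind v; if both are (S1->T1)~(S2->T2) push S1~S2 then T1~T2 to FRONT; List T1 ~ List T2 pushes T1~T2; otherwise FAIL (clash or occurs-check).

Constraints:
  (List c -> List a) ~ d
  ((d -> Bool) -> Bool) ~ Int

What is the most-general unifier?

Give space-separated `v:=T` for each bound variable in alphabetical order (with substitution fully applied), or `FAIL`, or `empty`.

Answer: FAIL

Derivation:
step 1: unify (List c -> List a) ~ d  [subst: {-} | 1 pending]
  bind d := (List c -> List a)
step 2: unify (((List c -> List a) -> Bool) -> Bool) ~ Int  [subst: {d:=(List c -> List a)} | 0 pending]
  clash: (((List c -> List a) -> Bool) -> Bool) vs Int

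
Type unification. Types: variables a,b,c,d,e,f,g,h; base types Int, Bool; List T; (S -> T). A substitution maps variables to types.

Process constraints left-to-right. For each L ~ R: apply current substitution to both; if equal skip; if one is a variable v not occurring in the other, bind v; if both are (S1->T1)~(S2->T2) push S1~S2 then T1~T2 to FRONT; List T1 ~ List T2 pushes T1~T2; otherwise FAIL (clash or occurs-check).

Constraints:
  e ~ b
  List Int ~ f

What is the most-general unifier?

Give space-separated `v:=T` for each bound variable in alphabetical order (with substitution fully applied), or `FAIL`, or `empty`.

Answer: e:=b f:=List Int

Derivation:
step 1: unify e ~ b  [subst: {-} | 1 pending]
  bind e := b
step 2: unify List Int ~ f  [subst: {e:=b} | 0 pending]
  bind f := List Int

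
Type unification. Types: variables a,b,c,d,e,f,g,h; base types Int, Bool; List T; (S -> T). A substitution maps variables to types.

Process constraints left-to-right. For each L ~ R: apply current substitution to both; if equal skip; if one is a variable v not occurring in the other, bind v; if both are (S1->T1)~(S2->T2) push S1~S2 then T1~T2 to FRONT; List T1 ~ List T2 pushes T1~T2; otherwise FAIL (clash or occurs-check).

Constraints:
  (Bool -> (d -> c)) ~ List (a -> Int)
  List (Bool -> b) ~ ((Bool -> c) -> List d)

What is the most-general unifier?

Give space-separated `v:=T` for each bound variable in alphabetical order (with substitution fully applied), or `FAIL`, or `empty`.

Answer: FAIL

Derivation:
step 1: unify (Bool -> (d -> c)) ~ List (a -> Int)  [subst: {-} | 1 pending]
  clash: (Bool -> (d -> c)) vs List (a -> Int)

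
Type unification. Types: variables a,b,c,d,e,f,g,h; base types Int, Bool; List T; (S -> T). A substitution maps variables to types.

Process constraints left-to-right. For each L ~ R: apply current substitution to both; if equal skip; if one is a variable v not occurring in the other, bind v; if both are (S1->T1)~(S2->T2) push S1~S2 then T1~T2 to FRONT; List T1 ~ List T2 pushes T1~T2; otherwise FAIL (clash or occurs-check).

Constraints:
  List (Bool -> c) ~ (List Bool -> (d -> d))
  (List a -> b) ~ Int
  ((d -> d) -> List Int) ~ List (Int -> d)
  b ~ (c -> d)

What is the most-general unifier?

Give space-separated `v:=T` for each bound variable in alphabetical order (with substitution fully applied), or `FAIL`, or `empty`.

Answer: FAIL

Derivation:
step 1: unify List (Bool -> c) ~ (List Bool -> (d -> d))  [subst: {-} | 3 pending]
  clash: List (Bool -> c) vs (List Bool -> (d -> d))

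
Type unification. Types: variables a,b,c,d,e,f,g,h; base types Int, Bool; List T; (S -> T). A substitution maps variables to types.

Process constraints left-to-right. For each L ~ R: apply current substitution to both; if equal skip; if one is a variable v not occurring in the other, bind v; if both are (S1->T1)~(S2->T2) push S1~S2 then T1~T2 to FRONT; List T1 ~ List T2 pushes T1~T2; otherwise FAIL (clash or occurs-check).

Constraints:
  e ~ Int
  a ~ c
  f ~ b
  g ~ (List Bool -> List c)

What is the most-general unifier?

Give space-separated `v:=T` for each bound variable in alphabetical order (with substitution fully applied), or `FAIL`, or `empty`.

Answer: a:=c e:=Int f:=b g:=(List Bool -> List c)

Derivation:
step 1: unify e ~ Int  [subst: {-} | 3 pending]
  bind e := Int
step 2: unify a ~ c  [subst: {e:=Int} | 2 pending]
  bind a := c
step 3: unify f ~ b  [subst: {e:=Int, a:=c} | 1 pending]
  bind f := b
step 4: unify g ~ (List Bool -> List c)  [subst: {e:=Int, a:=c, f:=b} | 0 pending]
  bind g := (List Bool -> List c)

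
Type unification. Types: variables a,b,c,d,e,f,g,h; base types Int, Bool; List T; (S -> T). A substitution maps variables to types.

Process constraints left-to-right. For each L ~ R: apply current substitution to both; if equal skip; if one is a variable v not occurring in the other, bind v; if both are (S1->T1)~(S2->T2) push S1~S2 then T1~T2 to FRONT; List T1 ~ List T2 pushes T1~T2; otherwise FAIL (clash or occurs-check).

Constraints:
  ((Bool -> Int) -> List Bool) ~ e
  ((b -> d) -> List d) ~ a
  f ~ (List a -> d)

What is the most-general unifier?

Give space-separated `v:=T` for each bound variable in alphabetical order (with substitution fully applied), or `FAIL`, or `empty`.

step 1: unify ((Bool -> Int) -> List Bool) ~ e  [subst: {-} | 2 pending]
  bind e := ((Bool -> Int) -> List Bool)
step 2: unify ((b -> d) -> List d) ~ a  [subst: {e:=((Bool -> Int) -> List Bool)} | 1 pending]
  bind a := ((b -> d) -> List d)
step 3: unify f ~ (List ((b -> d) -> List d) -> d)  [subst: {e:=((Bool -> Int) -> List Bool), a:=((b -> d) -> List d)} | 0 pending]
  bind f := (List ((b -> d) -> List d) -> d)

Answer: a:=((b -> d) -> List d) e:=((Bool -> Int) -> List Bool) f:=(List ((b -> d) -> List d) -> d)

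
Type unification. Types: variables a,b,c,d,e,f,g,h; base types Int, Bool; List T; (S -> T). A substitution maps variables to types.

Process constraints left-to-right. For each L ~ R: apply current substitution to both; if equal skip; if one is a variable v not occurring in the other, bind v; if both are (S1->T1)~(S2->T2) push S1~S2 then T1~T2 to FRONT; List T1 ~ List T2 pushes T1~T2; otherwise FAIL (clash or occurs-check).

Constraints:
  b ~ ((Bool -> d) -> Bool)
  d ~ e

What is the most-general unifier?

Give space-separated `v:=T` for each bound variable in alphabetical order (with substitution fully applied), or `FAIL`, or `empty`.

Answer: b:=((Bool -> e) -> Bool) d:=e

Derivation:
step 1: unify b ~ ((Bool -> d) -> Bool)  [subst: {-} | 1 pending]
  bind b := ((Bool -> d) -> Bool)
step 2: unify d ~ e  [subst: {b:=((Bool -> d) -> Bool)} | 0 pending]
  bind d := e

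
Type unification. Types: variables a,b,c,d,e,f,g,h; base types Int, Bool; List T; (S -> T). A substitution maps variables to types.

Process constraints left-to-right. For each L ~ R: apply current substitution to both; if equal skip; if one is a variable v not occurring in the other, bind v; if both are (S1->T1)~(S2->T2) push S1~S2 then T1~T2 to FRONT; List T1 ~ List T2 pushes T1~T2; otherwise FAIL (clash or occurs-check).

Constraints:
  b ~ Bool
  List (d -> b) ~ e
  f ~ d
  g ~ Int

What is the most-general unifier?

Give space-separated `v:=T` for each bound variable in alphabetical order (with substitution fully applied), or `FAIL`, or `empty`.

step 1: unify b ~ Bool  [subst: {-} | 3 pending]
  bind b := Bool
step 2: unify List (d -> Bool) ~ e  [subst: {b:=Bool} | 2 pending]
  bind e := List (d -> Bool)
step 3: unify f ~ d  [subst: {b:=Bool, e:=List (d -> Bool)} | 1 pending]
  bind f := d
step 4: unify g ~ Int  [subst: {b:=Bool, e:=List (d -> Bool), f:=d} | 0 pending]
  bind g := Int

Answer: b:=Bool e:=List (d -> Bool) f:=d g:=Int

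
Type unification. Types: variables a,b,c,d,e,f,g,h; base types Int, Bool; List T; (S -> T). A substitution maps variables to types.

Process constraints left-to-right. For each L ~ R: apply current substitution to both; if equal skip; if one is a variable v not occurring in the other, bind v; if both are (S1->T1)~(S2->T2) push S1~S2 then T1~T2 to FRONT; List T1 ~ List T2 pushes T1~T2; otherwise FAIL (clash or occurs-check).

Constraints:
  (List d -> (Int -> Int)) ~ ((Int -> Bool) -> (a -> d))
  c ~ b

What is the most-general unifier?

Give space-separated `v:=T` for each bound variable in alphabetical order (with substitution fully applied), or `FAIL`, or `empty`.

step 1: unify (List d -> (Int -> Int)) ~ ((Int -> Bool) -> (a -> d))  [subst: {-} | 1 pending]
  -> decompose arrow: push List d~(Int -> Bool), (Int -> Int)~(a -> d)
step 2: unify List d ~ (Int -> Bool)  [subst: {-} | 2 pending]
  clash: List d vs (Int -> Bool)

Answer: FAIL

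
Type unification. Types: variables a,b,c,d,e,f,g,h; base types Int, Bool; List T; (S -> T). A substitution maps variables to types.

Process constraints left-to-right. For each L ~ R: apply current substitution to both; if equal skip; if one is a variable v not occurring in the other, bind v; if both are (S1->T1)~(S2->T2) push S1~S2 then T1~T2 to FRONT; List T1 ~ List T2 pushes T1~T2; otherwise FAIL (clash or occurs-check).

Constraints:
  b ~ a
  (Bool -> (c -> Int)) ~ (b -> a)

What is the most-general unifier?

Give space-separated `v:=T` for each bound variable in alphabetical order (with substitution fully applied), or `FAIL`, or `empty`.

Answer: FAIL

Derivation:
step 1: unify b ~ a  [subst: {-} | 1 pending]
  bind b := a
step 2: unify (Bool -> (c -> Int)) ~ (a -> a)  [subst: {b:=a} | 0 pending]
  -> decompose arrow: push Bool~a, (c -> Int)~a
step 3: unify Bool ~ a  [subst: {b:=a} | 1 pending]
  bind a := Bool
step 4: unify (c -> Int) ~ Bool  [subst: {b:=a, a:=Bool} | 0 pending]
  clash: (c -> Int) vs Bool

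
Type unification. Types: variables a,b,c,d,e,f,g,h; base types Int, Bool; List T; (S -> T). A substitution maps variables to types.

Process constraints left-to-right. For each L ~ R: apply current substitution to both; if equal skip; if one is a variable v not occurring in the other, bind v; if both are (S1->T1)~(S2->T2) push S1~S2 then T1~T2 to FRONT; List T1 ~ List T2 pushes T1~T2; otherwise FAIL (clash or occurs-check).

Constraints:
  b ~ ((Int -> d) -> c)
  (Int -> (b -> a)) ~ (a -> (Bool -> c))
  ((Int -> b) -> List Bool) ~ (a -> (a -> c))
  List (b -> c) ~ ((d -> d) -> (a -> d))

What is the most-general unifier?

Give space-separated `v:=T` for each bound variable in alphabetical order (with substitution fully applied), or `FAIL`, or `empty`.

step 1: unify b ~ ((Int -> d) -> c)  [subst: {-} | 3 pending]
  bind b := ((Int -> d) -> c)
step 2: unify (Int -> (((Int -> d) -> c) -> a)) ~ (a -> (Bool -> c))  [subst: {b:=((Int -> d) -> c)} | 2 pending]
  -> decompose arrow: push Int~a, (((Int -> d) -> c) -> a)~(Bool -> c)
step 3: unify Int ~ a  [subst: {b:=((Int -> d) -> c)} | 3 pending]
  bind a := Int
step 4: unify (((Int -> d) -> c) -> Int) ~ (Bool -> c)  [subst: {b:=((Int -> d) -> c), a:=Int} | 2 pending]
  -> decompose arrow: push ((Int -> d) -> c)~Bool, Int~c
step 5: unify ((Int -> d) -> c) ~ Bool  [subst: {b:=((Int -> d) -> c), a:=Int} | 3 pending]
  clash: ((Int -> d) -> c) vs Bool

Answer: FAIL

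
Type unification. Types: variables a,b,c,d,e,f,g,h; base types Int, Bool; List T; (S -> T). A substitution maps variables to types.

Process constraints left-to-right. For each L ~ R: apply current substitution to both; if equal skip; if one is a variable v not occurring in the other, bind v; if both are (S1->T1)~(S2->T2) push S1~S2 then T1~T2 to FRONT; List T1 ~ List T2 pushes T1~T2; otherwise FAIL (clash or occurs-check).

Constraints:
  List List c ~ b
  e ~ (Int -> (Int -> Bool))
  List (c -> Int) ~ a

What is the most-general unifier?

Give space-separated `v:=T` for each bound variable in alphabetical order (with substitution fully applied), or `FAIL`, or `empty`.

step 1: unify List List c ~ b  [subst: {-} | 2 pending]
  bind b := List List c
step 2: unify e ~ (Int -> (Int -> Bool))  [subst: {b:=List List c} | 1 pending]
  bind e := (Int -> (Int -> Bool))
step 3: unify List (c -> Int) ~ a  [subst: {b:=List List c, e:=(Int -> (Int -> Bool))} | 0 pending]
  bind a := List (c -> Int)

Answer: a:=List (c -> Int) b:=List List c e:=(Int -> (Int -> Bool))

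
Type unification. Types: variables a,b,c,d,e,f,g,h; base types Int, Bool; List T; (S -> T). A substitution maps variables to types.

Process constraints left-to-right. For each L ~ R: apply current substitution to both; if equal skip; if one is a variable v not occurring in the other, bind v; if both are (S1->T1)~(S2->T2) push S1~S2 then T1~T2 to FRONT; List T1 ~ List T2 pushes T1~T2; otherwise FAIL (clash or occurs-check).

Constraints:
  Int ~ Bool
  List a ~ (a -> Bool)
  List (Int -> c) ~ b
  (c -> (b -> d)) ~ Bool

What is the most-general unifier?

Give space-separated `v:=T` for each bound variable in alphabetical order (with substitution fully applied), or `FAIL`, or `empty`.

step 1: unify Int ~ Bool  [subst: {-} | 3 pending]
  clash: Int vs Bool

Answer: FAIL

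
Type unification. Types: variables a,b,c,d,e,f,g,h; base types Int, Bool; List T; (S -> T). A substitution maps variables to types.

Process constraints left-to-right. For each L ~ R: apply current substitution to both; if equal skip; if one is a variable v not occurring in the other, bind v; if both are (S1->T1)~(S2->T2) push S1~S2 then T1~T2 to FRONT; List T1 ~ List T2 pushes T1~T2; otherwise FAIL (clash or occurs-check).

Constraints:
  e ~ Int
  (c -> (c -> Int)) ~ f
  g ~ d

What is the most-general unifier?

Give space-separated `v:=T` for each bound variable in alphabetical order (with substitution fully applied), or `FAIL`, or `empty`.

Answer: e:=Int f:=(c -> (c -> Int)) g:=d

Derivation:
step 1: unify e ~ Int  [subst: {-} | 2 pending]
  bind e := Int
step 2: unify (c -> (c -> Int)) ~ f  [subst: {e:=Int} | 1 pending]
  bind f := (c -> (c -> Int))
step 3: unify g ~ d  [subst: {e:=Int, f:=(c -> (c -> Int))} | 0 pending]
  bind g := d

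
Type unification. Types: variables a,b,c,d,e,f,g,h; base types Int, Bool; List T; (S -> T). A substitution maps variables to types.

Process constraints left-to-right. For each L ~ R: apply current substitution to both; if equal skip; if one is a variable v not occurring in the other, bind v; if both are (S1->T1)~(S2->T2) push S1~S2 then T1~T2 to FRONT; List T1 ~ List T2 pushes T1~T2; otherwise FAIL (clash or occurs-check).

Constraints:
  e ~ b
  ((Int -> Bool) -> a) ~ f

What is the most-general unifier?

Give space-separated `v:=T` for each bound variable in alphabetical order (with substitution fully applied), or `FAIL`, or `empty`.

Answer: e:=b f:=((Int -> Bool) -> a)

Derivation:
step 1: unify e ~ b  [subst: {-} | 1 pending]
  bind e := b
step 2: unify ((Int -> Bool) -> a) ~ f  [subst: {e:=b} | 0 pending]
  bind f := ((Int -> Bool) -> a)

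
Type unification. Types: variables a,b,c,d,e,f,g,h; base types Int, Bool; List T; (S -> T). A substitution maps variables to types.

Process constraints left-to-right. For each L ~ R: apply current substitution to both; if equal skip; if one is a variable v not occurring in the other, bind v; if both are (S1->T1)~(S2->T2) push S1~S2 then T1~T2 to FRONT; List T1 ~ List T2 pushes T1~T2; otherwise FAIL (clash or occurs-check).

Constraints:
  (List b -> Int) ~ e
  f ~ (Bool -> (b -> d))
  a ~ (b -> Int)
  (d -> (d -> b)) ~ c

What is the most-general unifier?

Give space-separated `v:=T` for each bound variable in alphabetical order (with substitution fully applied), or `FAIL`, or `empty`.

Answer: a:=(b -> Int) c:=(d -> (d -> b)) e:=(List b -> Int) f:=(Bool -> (b -> d))

Derivation:
step 1: unify (List b -> Int) ~ e  [subst: {-} | 3 pending]
  bind e := (List b -> Int)
step 2: unify f ~ (Bool -> (b -> d))  [subst: {e:=(List b -> Int)} | 2 pending]
  bind f := (Bool -> (b -> d))
step 3: unify a ~ (b -> Int)  [subst: {e:=(List b -> Int), f:=(Bool -> (b -> d))} | 1 pending]
  bind a := (b -> Int)
step 4: unify (d -> (d -> b)) ~ c  [subst: {e:=(List b -> Int), f:=(Bool -> (b -> d)), a:=(b -> Int)} | 0 pending]
  bind c := (d -> (d -> b))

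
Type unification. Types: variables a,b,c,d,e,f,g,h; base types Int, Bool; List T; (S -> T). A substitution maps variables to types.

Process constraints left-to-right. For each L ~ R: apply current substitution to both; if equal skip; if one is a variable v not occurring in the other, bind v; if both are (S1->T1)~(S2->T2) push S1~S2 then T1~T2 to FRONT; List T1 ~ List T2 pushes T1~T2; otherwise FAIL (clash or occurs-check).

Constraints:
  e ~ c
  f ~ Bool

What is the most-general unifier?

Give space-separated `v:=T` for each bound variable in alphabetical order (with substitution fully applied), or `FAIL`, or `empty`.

Answer: e:=c f:=Bool

Derivation:
step 1: unify e ~ c  [subst: {-} | 1 pending]
  bind e := c
step 2: unify f ~ Bool  [subst: {e:=c} | 0 pending]
  bind f := Bool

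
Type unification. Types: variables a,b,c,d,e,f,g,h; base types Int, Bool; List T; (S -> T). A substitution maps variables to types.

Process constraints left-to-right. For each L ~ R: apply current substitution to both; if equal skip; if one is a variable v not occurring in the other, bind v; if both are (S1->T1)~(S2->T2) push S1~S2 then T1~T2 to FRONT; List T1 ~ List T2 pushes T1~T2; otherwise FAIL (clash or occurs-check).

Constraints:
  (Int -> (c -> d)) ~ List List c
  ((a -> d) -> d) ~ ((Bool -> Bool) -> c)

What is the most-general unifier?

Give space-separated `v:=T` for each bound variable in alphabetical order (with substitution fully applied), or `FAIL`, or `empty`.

step 1: unify (Int -> (c -> d)) ~ List List c  [subst: {-} | 1 pending]
  clash: (Int -> (c -> d)) vs List List c

Answer: FAIL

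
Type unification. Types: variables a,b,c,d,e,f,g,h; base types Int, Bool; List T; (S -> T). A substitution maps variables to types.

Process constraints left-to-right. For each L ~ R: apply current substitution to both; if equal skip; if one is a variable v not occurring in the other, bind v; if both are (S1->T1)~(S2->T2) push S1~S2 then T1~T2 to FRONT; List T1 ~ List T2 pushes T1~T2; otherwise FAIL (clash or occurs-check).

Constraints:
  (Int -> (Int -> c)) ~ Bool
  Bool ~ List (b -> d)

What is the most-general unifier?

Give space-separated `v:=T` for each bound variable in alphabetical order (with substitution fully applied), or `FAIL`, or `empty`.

step 1: unify (Int -> (Int -> c)) ~ Bool  [subst: {-} | 1 pending]
  clash: (Int -> (Int -> c)) vs Bool

Answer: FAIL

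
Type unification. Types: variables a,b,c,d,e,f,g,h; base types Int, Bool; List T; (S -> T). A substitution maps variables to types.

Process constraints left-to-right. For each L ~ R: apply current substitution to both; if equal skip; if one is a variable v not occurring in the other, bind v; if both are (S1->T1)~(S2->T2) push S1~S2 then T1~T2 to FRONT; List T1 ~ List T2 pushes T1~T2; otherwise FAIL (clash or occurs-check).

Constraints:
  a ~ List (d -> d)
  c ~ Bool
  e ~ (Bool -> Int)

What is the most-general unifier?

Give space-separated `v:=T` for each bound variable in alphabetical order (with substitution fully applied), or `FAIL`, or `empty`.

step 1: unify a ~ List (d -> d)  [subst: {-} | 2 pending]
  bind a := List (d -> d)
step 2: unify c ~ Bool  [subst: {a:=List (d -> d)} | 1 pending]
  bind c := Bool
step 3: unify e ~ (Bool -> Int)  [subst: {a:=List (d -> d), c:=Bool} | 0 pending]
  bind e := (Bool -> Int)

Answer: a:=List (d -> d) c:=Bool e:=(Bool -> Int)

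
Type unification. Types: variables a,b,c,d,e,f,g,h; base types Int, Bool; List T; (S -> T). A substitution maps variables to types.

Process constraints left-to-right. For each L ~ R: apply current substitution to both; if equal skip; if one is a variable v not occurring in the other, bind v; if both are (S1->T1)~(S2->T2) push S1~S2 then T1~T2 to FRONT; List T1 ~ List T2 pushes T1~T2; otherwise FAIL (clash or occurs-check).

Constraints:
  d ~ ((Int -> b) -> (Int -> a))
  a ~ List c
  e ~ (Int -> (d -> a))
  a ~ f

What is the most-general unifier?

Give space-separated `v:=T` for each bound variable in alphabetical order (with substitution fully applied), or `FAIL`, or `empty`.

step 1: unify d ~ ((Int -> b) -> (Int -> a))  [subst: {-} | 3 pending]
  bind d := ((Int -> b) -> (Int -> a))
step 2: unify a ~ List c  [subst: {d:=((Int -> b) -> (Int -> a))} | 2 pending]
  bind a := List c
step 3: unify e ~ (Int -> (((Int -> b) -> (Int -> List c)) -> List c))  [subst: {d:=((Int -> b) -> (Int -> a)), a:=List c} | 1 pending]
  bind e := (Int -> (((Int -> b) -> (Int -> List c)) -> List c))
step 4: unify List c ~ f  [subst: {d:=((Int -> b) -> (Int -> a)), a:=List c, e:=(Int -> (((Int -> b) -> (Int -> List c)) -> List c))} | 0 pending]
  bind f := List c

Answer: a:=List c d:=((Int -> b) -> (Int -> List c)) e:=(Int -> (((Int -> b) -> (Int -> List c)) -> List c)) f:=List c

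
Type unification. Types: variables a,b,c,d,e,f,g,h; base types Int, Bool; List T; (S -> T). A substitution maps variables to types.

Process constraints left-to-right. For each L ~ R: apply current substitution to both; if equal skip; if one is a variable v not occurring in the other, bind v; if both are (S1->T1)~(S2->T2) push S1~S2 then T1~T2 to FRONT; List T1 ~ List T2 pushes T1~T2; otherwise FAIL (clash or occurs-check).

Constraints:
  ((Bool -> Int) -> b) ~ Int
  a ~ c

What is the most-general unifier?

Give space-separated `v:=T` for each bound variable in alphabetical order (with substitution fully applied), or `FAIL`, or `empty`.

step 1: unify ((Bool -> Int) -> b) ~ Int  [subst: {-} | 1 pending]
  clash: ((Bool -> Int) -> b) vs Int

Answer: FAIL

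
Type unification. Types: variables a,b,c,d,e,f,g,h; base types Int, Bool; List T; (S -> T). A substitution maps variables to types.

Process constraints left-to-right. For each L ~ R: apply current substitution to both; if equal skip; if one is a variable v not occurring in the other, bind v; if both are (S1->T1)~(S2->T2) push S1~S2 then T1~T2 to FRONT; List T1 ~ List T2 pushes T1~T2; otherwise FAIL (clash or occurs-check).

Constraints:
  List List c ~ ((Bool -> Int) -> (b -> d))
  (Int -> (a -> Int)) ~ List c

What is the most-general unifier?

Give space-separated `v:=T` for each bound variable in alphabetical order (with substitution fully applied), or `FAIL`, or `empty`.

Answer: FAIL

Derivation:
step 1: unify List List c ~ ((Bool -> Int) -> (b -> d))  [subst: {-} | 1 pending]
  clash: List List c vs ((Bool -> Int) -> (b -> d))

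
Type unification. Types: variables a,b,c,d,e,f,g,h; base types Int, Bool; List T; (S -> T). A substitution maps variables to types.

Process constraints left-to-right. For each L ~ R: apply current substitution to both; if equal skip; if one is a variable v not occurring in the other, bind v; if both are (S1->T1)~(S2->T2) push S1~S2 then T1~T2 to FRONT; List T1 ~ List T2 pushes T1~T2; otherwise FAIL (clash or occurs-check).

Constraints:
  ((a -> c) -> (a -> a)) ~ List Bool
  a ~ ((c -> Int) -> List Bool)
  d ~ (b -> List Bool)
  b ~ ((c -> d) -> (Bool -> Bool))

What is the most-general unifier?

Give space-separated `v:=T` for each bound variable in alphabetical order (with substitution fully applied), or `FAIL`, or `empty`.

step 1: unify ((a -> c) -> (a -> a)) ~ List Bool  [subst: {-} | 3 pending]
  clash: ((a -> c) -> (a -> a)) vs List Bool

Answer: FAIL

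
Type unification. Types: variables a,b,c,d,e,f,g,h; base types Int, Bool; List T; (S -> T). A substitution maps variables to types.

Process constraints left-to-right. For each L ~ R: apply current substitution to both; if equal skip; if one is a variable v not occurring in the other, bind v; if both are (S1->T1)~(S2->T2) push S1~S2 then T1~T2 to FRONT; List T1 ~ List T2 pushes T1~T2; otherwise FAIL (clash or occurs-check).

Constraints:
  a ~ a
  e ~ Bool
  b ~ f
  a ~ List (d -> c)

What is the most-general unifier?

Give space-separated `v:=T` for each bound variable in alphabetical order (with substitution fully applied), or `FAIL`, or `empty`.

step 1: unify a ~ a  [subst: {-} | 3 pending]
  -> identical, skip
step 2: unify e ~ Bool  [subst: {-} | 2 pending]
  bind e := Bool
step 3: unify b ~ f  [subst: {e:=Bool} | 1 pending]
  bind b := f
step 4: unify a ~ List (d -> c)  [subst: {e:=Bool, b:=f} | 0 pending]
  bind a := List (d -> c)

Answer: a:=List (d -> c) b:=f e:=Bool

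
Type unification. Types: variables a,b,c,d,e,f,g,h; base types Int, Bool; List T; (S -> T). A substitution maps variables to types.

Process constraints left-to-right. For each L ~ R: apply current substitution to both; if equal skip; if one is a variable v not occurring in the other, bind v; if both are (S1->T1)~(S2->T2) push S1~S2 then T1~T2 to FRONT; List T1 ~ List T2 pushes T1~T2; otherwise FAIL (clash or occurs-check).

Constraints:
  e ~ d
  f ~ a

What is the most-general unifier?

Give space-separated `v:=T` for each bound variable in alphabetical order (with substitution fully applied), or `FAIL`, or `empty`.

step 1: unify e ~ d  [subst: {-} | 1 pending]
  bind e := d
step 2: unify f ~ a  [subst: {e:=d} | 0 pending]
  bind f := a

Answer: e:=d f:=a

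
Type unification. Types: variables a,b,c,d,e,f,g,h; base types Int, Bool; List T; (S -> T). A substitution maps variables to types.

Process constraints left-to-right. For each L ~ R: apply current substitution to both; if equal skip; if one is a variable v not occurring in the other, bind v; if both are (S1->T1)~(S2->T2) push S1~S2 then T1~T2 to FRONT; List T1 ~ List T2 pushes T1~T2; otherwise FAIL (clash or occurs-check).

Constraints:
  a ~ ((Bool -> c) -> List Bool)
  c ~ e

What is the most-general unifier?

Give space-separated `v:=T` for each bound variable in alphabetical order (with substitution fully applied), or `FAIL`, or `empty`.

Answer: a:=((Bool -> e) -> List Bool) c:=e

Derivation:
step 1: unify a ~ ((Bool -> c) -> List Bool)  [subst: {-} | 1 pending]
  bind a := ((Bool -> c) -> List Bool)
step 2: unify c ~ e  [subst: {a:=((Bool -> c) -> List Bool)} | 0 pending]
  bind c := e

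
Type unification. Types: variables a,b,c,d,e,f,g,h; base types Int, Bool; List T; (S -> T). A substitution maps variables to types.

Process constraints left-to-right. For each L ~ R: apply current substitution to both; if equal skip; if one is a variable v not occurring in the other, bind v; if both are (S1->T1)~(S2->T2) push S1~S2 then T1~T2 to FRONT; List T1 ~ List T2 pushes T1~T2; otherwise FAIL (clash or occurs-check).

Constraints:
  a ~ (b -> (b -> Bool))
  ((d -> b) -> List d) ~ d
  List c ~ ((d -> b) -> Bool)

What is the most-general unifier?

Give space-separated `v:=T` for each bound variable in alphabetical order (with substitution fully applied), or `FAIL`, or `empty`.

step 1: unify a ~ (b -> (b -> Bool))  [subst: {-} | 2 pending]
  bind a := (b -> (b -> Bool))
step 2: unify ((d -> b) -> List d) ~ d  [subst: {a:=(b -> (b -> Bool))} | 1 pending]
  occurs-check fail

Answer: FAIL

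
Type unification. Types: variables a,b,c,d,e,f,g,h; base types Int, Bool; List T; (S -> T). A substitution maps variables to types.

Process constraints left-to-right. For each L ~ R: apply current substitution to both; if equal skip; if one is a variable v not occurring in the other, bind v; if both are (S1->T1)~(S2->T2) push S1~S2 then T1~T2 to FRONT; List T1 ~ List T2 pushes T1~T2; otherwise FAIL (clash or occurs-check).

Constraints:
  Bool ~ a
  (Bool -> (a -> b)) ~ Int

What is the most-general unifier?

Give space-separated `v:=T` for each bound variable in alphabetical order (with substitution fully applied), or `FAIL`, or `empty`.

step 1: unify Bool ~ a  [subst: {-} | 1 pending]
  bind a := Bool
step 2: unify (Bool -> (Bool -> b)) ~ Int  [subst: {a:=Bool} | 0 pending]
  clash: (Bool -> (Bool -> b)) vs Int

Answer: FAIL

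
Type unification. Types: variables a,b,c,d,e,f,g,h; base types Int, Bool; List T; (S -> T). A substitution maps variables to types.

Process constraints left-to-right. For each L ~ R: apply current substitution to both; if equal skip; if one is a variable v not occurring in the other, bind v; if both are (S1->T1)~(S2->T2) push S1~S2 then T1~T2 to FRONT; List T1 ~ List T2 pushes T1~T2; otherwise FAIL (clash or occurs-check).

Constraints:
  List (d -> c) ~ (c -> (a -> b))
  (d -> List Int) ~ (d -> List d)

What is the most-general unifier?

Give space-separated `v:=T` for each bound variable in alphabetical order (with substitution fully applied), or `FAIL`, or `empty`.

step 1: unify List (d -> c) ~ (c -> (a -> b))  [subst: {-} | 1 pending]
  clash: List (d -> c) vs (c -> (a -> b))

Answer: FAIL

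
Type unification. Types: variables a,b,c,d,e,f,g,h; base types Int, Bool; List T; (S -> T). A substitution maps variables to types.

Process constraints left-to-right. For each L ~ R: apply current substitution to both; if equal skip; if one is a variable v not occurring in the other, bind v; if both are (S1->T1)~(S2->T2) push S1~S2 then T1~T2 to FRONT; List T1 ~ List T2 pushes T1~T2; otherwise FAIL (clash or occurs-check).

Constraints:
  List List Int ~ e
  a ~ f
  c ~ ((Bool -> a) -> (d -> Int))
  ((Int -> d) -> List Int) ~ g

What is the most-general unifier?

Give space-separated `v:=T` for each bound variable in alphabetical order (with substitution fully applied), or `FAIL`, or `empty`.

step 1: unify List List Int ~ e  [subst: {-} | 3 pending]
  bind e := List List Int
step 2: unify a ~ f  [subst: {e:=List List Int} | 2 pending]
  bind a := f
step 3: unify c ~ ((Bool -> f) -> (d -> Int))  [subst: {e:=List List Int, a:=f} | 1 pending]
  bind c := ((Bool -> f) -> (d -> Int))
step 4: unify ((Int -> d) -> List Int) ~ g  [subst: {e:=List List Int, a:=f, c:=((Bool -> f) -> (d -> Int))} | 0 pending]
  bind g := ((Int -> d) -> List Int)

Answer: a:=f c:=((Bool -> f) -> (d -> Int)) e:=List List Int g:=((Int -> d) -> List Int)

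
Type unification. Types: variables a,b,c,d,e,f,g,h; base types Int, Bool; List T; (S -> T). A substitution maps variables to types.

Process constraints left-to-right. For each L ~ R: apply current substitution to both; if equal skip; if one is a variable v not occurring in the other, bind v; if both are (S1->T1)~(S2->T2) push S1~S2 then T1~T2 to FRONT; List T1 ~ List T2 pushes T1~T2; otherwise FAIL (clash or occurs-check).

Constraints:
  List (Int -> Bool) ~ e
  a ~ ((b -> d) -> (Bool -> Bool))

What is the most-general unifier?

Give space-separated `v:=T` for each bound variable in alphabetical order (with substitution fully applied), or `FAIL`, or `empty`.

Answer: a:=((b -> d) -> (Bool -> Bool)) e:=List (Int -> Bool)

Derivation:
step 1: unify List (Int -> Bool) ~ e  [subst: {-} | 1 pending]
  bind e := List (Int -> Bool)
step 2: unify a ~ ((b -> d) -> (Bool -> Bool))  [subst: {e:=List (Int -> Bool)} | 0 pending]
  bind a := ((b -> d) -> (Bool -> Bool))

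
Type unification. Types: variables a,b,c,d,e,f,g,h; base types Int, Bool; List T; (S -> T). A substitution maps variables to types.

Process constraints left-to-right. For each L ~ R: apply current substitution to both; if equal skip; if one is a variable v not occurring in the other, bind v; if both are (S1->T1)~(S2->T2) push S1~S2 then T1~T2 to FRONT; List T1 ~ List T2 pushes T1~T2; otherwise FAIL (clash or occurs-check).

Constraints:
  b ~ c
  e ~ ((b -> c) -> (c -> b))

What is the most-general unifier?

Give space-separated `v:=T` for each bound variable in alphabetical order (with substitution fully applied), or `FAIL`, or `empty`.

step 1: unify b ~ c  [subst: {-} | 1 pending]
  bind b := c
step 2: unify e ~ ((c -> c) -> (c -> c))  [subst: {b:=c} | 0 pending]
  bind e := ((c -> c) -> (c -> c))

Answer: b:=c e:=((c -> c) -> (c -> c))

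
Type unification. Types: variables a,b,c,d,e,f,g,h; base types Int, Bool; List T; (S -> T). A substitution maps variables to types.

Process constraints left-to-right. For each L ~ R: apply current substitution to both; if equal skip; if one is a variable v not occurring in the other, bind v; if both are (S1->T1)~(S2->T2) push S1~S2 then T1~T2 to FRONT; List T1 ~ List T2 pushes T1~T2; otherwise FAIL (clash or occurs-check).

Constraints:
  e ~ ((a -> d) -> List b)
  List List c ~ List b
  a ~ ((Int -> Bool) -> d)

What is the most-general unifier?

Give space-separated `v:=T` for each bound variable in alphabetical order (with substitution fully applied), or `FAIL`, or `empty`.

Answer: a:=((Int -> Bool) -> d) b:=List c e:=((((Int -> Bool) -> d) -> d) -> List List c)

Derivation:
step 1: unify e ~ ((a -> d) -> List b)  [subst: {-} | 2 pending]
  bind e := ((a -> d) -> List b)
step 2: unify List List c ~ List b  [subst: {e:=((a -> d) -> List b)} | 1 pending]
  -> decompose List: push List c~b
step 3: unify List c ~ b  [subst: {e:=((a -> d) -> List b)} | 1 pending]
  bind b := List c
step 4: unify a ~ ((Int -> Bool) -> d)  [subst: {e:=((a -> d) -> List b), b:=List c} | 0 pending]
  bind a := ((Int -> Bool) -> d)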